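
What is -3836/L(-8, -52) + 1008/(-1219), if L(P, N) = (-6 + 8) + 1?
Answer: -4679108/3657 ≈ -1279.5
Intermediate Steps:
L(P, N) = 3 (L(P, N) = 2 + 1 = 3)
-3836/L(-8, -52) + 1008/(-1219) = -3836/3 + 1008/(-1219) = -3836*1/3 + 1008*(-1/1219) = -3836/3 - 1008/1219 = -4679108/3657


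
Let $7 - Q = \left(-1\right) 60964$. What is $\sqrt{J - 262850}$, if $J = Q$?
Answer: $3 i \sqrt{22431} \approx 449.31 i$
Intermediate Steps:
$Q = 60971$ ($Q = 7 - \left(-1\right) 60964 = 7 - -60964 = 7 + 60964 = 60971$)
$J = 60971$
$\sqrt{J - 262850} = \sqrt{60971 - 262850} = \sqrt{-201879} = 3 i \sqrt{22431}$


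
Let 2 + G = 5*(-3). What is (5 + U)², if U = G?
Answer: 144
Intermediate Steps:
G = -17 (G = -2 + 5*(-3) = -2 - 15 = -17)
U = -17
(5 + U)² = (5 - 17)² = (-12)² = 144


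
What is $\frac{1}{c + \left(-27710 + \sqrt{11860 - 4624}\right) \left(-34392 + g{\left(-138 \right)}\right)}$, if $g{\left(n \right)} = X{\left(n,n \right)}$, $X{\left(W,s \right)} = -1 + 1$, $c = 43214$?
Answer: $\frac{476522767}{454143615533308226} + \frac{51588 \sqrt{201}}{227071807766654113} \approx 1.0525 \cdot 10^{-9}$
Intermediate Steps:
$X{\left(W,s \right)} = 0$
$g{\left(n \right)} = 0$
$\frac{1}{c + \left(-27710 + \sqrt{11860 - 4624}\right) \left(-34392 + g{\left(-138 \right)}\right)} = \frac{1}{43214 + \left(-27710 + \sqrt{11860 - 4624}\right) \left(-34392 + 0\right)} = \frac{1}{43214 + \left(-27710 + \sqrt{7236}\right) \left(-34392\right)} = \frac{1}{43214 + \left(-27710 + 6 \sqrt{201}\right) \left(-34392\right)} = \frac{1}{43214 + \left(953002320 - 206352 \sqrt{201}\right)} = \frac{1}{953045534 - 206352 \sqrt{201}}$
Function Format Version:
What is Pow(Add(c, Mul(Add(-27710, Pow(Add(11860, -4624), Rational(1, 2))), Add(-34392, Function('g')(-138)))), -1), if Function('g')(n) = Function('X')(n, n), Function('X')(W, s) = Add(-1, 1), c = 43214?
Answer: Add(Rational(476522767, 454143615533308226), Mul(Rational(51588, 227071807766654113), Pow(201, Rational(1, 2)))) ≈ 1.0525e-9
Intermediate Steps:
Function('X')(W, s) = 0
Function('g')(n) = 0
Pow(Add(c, Mul(Add(-27710, Pow(Add(11860, -4624), Rational(1, 2))), Add(-34392, Function('g')(-138)))), -1) = Pow(Add(43214, Mul(Add(-27710, Pow(Add(11860, -4624), Rational(1, 2))), Add(-34392, 0))), -1) = Pow(Add(43214, Mul(Add(-27710, Pow(7236, Rational(1, 2))), -34392)), -1) = Pow(Add(43214, Mul(Add(-27710, Mul(6, Pow(201, Rational(1, 2)))), -34392)), -1) = Pow(Add(43214, Add(953002320, Mul(-206352, Pow(201, Rational(1, 2))))), -1) = Pow(Add(953045534, Mul(-206352, Pow(201, Rational(1, 2)))), -1)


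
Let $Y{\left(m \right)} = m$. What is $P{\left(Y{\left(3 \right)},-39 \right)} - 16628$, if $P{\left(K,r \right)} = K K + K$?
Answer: $-16616$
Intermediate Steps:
$P{\left(K,r \right)} = K + K^{2}$ ($P{\left(K,r \right)} = K^{2} + K = K + K^{2}$)
$P{\left(Y{\left(3 \right)},-39 \right)} - 16628 = 3 \left(1 + 3\right) - 16628 = 3 \cdot 4 - 16628 = 12 - 16628 = -16616$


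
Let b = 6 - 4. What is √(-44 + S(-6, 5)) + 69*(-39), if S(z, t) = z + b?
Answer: -2691 + 4*I*√3 ≈ -2691.0 + 6.9282*I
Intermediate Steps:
b = 2
S(z, t) = 2 + z (S(z, t) = z + 2 = 2 + z)
√(-44 + S(-6, 5)) + 69*(-39) = √(-44 + (2 - 6)) + 69*(-39) = √(-44 - 4) - 2691 = √(-48) - 2691 = 4*I*√3 - 2691 = -2691 + 4*I*√3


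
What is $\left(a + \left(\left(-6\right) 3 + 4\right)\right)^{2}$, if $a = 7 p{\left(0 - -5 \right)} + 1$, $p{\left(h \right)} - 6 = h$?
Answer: $4096$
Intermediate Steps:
$p{\left(h \right)} = 6 + h$
$a = 78$ ($a = 7 \left(6 + \left(0 - -5\right)\right) + 1 = 7 \left(6 + \left(0 + 5\right)\right) + 1 = 7 \left(6 + 5\right) + 1 = 7 \cdot 11 + 1 = 77 + 1 = 78$)
$\left(a + \left(\left(-6\right) 3 + 4\right)\right)^{2} = \left(78 + \left(\left(-6\right) 3 + 4\right)\right)^{2} = \left(78 + \left(-18 + 4\right)\right)^{2} = \left(78 - 14\right)^{2} = 64^{2} = 4096$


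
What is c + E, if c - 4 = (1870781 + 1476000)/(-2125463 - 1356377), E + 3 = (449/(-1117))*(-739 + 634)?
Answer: 164302207703/3889215280 ≈ 42.246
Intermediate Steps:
E = 43794/1117 (E = -3 + (449/(-1117))*(-739 + 634) = -3 + (449*(-1/1117))*(-105) = -3 - 449/1117*(-105) = -3 + 47145/1117 = 43794/1117 ≈ 39.207)
c = 10580579/3481840 (c = 4 + (1870781 + 1476000)/(-2125463 - 1356377) = 4 + 3346781/(-3481840) = 4 + 3346781*(-1/3481840) = 4 - 3346781/3481840 = 10580579/3481840 ≈ 3.0388)
c + E = 10580579/3481840 + 43794/1117 = 164302207703/3889215280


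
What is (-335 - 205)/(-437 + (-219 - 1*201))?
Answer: 540/857 ≈ 0.63011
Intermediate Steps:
(-335 - 205)/(-437 + (-219 - 1*201)) = -540/(-437 + (-219 - 201)) = -540/(-437 - 420) = -540/(-857) = -540*(-1/857) = 540/857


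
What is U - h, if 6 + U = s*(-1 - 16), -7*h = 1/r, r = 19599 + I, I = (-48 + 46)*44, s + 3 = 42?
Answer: -91370012/136577 ≈ -669.00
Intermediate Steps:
s = 39 (s = -3 + 42 = 39)
I = -88 (I = -2*44 = -88)
r = 19511 (r = 19599 - 88 = 19511)
h = -1/136577 (h = -1/7/19511 = -1/7*1/19511 = -1/136577 ≈ -7.3219e-6)
U = -669 (U = -6 + 39*(-1 - 16) = -6 + 39*(-17) = -6 - 663 = -669)
U - h = -669 - 1*(-1/136577) = -669 + 1/136577 = -91370012/136577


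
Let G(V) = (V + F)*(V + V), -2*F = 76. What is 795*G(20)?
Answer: -572400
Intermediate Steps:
F = -38 (F = -½*76 = -38)
G(V) = 2*V*(-38 + V) (G(V) = (V - 38)*(V + V) = (-38 + V)*(2*V) = 2*V*(-38 + V))
795*G(20) = 795*(2*20*(-38 + 20)) = 795*(2*20*(-18)) = 795*(-720) = -572400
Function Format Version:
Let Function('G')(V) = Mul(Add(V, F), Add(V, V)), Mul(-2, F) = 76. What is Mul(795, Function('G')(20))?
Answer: -572400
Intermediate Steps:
F = -38 (F = Mul(Rational(-1, 2), 76) = -38)
Function('G')(V) = Mul(2, V, Add(-38, V)) (Function('G')(V) = Mul(Add(V, -38), Add(V, V)) = Mul(Add(-38, V), Mul(2, V)) = Mul(2, V, Add(-38, V)))
Mul(795, Function('G')(20)) = Mul(795, Mul(2, 20, Add(-38, 20))) = Mul(795, Mul(2, 20, -18)) = Mul(795, -720) = -572400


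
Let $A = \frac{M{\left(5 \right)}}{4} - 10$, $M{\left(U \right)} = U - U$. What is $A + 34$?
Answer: $24$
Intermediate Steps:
$M{\left(U \right)} = 0$
$A = -10$ ($A = \frac{0}{4} - 10 = 0 \cdot \frac{1}{4} - 10 = 0 - 10 = -10$)
$A + 34 = -10 + 34 = 24$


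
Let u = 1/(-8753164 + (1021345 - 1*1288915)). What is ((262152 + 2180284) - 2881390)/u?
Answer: 3959687272236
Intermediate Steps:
u = -1/9020734 (u = 1/(-8753164 + (1021345 - 1288915)) = 1/(-8753164 - 267570) = 1/(-9020734) = -1/9020734 ≈ -1.1086e-7)
((262152 + 2180284) - 2881390)/u = ((262152 + 2180284) - 2881390)/(-1/9020734) = (2442436 - 2881390)*(-9020734) = -438954*(-9020734) = 3959687272236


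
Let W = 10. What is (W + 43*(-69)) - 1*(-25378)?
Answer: 22421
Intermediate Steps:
(W + 43*(-69)) - 1*(-25378) = (10 + 43*(-69)) - 1*(-25378) = (10 - 2967) + 25378 = -2957 + 25378 = 22421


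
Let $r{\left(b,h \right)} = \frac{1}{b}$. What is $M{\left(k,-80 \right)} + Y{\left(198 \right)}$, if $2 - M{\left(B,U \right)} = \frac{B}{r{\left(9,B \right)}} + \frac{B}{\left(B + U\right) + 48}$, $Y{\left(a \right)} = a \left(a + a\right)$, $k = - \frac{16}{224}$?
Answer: $\frac{492889287}{6286} \approx 78411.0$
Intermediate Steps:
$k = - \frac{1}{14}$ ($k = \left(-16\right) \frac{1}{224} = - \frac{1}{14} \approx -0.071429$)
$Y{\left(a \right)} = 2 a^{2}$ ($Y{\left(a \right)} = a 2 a = 2 a^{2}$)
$M{\left(B,U \right)} = 2 - 9 B - \frac{B}{48 + B + U}$ ($M{\left(B,U \right)} = 2 - \left(\frac{B}{\frac{1}{9}} + \frac{B}{\left(B + U\right) + 48}\right) = 2 - \left(B \frac{1}{\frac{1}{9}} + \frac{B}{48 + B + U}\right) = 2 - \left(B 9 + \frac{B}{48 + B + U}\right) = 2 - \left(9 B + \frac{B}{48 + B + U}\right) = 2 - 9 B - \frac{B}{48 + B + U}$)
$M{\left(k,-80 \right)} + Y{\left(198 \right)} = \frac{96 - - \frac{431}{14} - 9 \left(- \frac{1}{14}\right)^{2} + 2 \left(-80\right) - \left(- \frac{9}{14}\right) \left(-80\right)}{48 - \frac{1}{14} - 80} + 2 \cdot 198^{2} = \frac{96 + \frac{431}{14} - \frac{9}{196} - 160 - \frac{360}{7}}{- \frac{449}{14}} + 2 \cdot 39204 = - \frac{14 \left(96 + \frac{431}{14} - \frac{9}{196} - 160 - \frac{360}{7}\right)}{449} + 78408 = \left(- \frac{14}{449}\right) \left(- \frac{16599}{196}\right) + 78408 = \frac{16599}{6286} + 78408 = \frac{492889287}{6286}$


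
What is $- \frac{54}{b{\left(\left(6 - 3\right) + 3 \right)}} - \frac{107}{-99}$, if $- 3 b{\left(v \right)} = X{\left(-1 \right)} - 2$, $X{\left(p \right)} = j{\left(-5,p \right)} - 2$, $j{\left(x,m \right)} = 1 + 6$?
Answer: $\frac{5453}{99} \approx 55.081$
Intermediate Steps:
$j{\left(x,m \right)} = 7$
$X{\left(p \right)} = 5$ ($X{\left(p \right)} = 7 - 2 = 5$)
$b{\left(v \right)} = -1$ ($b{\left(v \right)} = - \frac{5 - 2}{3} = \left(- \frac{1}{3}\right) 3 = -1$)
$- \frac{54}{b{\left(\left(6 - 3\right) + 3 \right)}} - \frac{107}{-99} = - \frac{54}{-1} - \frac{107}{-99} = \left(-54\right) \left(-1\right) - - \frac{107}{99} = 54 + \frac{107}{99} = \frac{5453}{99}$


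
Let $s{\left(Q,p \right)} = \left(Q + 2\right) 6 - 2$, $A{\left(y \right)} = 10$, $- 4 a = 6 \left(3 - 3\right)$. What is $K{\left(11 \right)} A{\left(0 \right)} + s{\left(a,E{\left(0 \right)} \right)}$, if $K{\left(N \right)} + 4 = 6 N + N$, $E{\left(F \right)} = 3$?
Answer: $740$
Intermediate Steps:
$a = 0$ ($a = - \frac{6 \left(3 - 3\right)}{4} = - \frac{6 \cdot 0}{4} = \left(- \frac{1}{4}\right) 0 = 0$)
$K{\left(N \right)} = -4 + 7 N$ ($K{\left(N \right)} = -4 + \left(6 N + N\right) = -4 + 7 N$)
$s{\left(Q,p \right)} = 10 + 6 Q$ ($s{\left(Q,p \right)} = \left(2 + Q\right) 6 - 2 = \left(12 + 6 Q\right) - 2 = 10 + 6 Q$)
$K{\left(11 \right)} A{\left(0 \right)} + s{\left(a,E{\left(0 \right)} \right)} = \left(-4 + 7 \cdot 11\right) 10 + \left(10 + 6 \cdot 0\right) = \left(-4 + 77\right) 10 + \left(10 + 0\right) = 73 \cdot 10 + 10 = 730 + 10 = 740$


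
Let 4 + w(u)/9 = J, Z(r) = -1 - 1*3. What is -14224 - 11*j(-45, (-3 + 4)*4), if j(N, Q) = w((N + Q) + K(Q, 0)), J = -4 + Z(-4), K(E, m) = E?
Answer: -13036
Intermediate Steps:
Z(r) = -4 (Z(r) = -1 - 3 = -4)
J = -8 (J = -4 - 4 = -8)
w(u) = -108 (w(u) = -36 + 9*(-8) = -36 - 72 = -108)
j(N, Q) = -108
-14224 - 11*j(-45, (-3 + 4)*4) = -14224 - 11*(-108) = -14224 + 1188 = -13036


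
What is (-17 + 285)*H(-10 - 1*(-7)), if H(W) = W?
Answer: -804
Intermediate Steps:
(-17 + 285)*H(-10 - 1*(-7)) = (-17 + 285)*(-10 - 1*(-7)) = 268*(-10 + 7) = 268*(-3) = -804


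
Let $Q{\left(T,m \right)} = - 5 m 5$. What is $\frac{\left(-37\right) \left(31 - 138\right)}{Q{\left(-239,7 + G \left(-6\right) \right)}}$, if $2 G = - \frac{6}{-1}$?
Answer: $\frac{3959}{275} \approx 14.396$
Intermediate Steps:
$G = 3$ ($G = \frac{\left(-6\right) \frac{1}{-1}}{2} = \frac{\left(-6\right) \left(-1\right)}{2} = \frac{1}{2} \cdot 6 = 3$)
$Q{\left(T,m \right)} = - 25 m$
$\frac{\left(-37\right) \left(31 - 138\right)}{Q{\left(-239,7 + G \left(-6\right) \right)}} = \frac{\left(-37\right) \left(31 - 138\right)}{\left(-25\right) \left(7 + 3 \left(-6\right)\right)} = \frac{\left(-37\right) \left(-107\right)}{\left(-25\right) \left(7 - 18\right)} = \frac{3959}{\left(-25\right) \left(-11\right)} = \frac{3959}{275}$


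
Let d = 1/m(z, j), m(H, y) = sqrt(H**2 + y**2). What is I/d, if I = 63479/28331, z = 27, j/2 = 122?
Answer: 63479*sqrt(60265)/28331 ≈ 550.05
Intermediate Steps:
j = 244 (j = 2*122 = 244)
I = 63479/28331 (I = 63479*(1/28331) = 63479/28331 ≈ 2.2406)
d = sqrt(60265)/60265 (d = 1/(sqrt(27**2 + 244**2)) = 1/(sqrt(729 + 59536)) = 1/(sqrt(60265)) = sqrt(60265)/60265 ≈ 0.0040735)
I/d = 63479/(28331*((sqrt(60265)/60265))) = 63479*sqrt(60265)/28331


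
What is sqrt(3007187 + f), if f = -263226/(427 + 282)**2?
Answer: sqrt(1511655505121)/709 ≈ 1734.1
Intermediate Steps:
f = -263226/502681 (f = -263226/(709**2) = -263226/502681 ≈ -0.52364)
sqrt(3007187 + f) = sqrt(3007187 - 263226/502681) = sqrt(1511655505121/502681) = sqrt(1511655505121)/709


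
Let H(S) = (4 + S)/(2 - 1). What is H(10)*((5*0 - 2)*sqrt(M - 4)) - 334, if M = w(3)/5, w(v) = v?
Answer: -334 - 28*I*sqrt(85)/5 ≈ -334.0 - 51.629*I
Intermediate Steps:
H(S) = 4 + S (H(S) = (4 + S)/1 = (4 + S)*1 = 4 + S)
M = 3/5 ≈ 0.60000
H(10)*((5*0 - 2)*sqrt(M - 4)) - 334 = (4 + 10)*((5*0 - 2)*sqrt(3/5 - 4)) - 334 = 14*((0 - 2)*sqrt(-17/5)) - 334 = 14*(-2*I*sqrt(85)/5) - 334 = -28*I*sqrt(85)/5 - 334 = -334 - 28*I*sqrt(85)/5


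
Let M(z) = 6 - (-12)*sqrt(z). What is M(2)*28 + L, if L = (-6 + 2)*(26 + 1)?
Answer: 60 + 336*sqrt(2) ≈ 535.18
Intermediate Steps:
M(z) = 6 + 12*sqrt(z)
L = -108 (L = -4*27 = -108)
M(2)*28 + L = (6 + 12*sqrt(2))*28 - 108 = (168 + 336*sqrt(2)) - 108 = 60 + 336*sqrt(2)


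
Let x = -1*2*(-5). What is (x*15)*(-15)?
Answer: -2250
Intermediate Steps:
x = 10 (x = -2*(-5) = 10)
(x*15)*(-15) = (10*15)*(-15) = 150*(-15) = -2250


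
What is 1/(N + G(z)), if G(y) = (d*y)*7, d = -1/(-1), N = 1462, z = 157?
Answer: 1/2561 ≈ 0.00039047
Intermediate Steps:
d = 1 (d = -1*(-1) = 1)
G(y) = 7*y (G(y) = (1*y)*7 = y*7 = 7*y)
1/(N + G(z)) = 1/(1462 + 7*157) = 1/(1462 + 1099) = 1/2561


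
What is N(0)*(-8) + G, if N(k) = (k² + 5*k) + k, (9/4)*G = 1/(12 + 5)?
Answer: 4/153 ≈ 0.026144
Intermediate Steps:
G = 4/153 (G = 4/(9*(12 + 5)) = (4/9)/17 = (4/9)*(1/17) = 4/153 ≈ 0.026144)
N(k) = k² + 6*k
N(0)*(-8) + G = (0*(6 + 0))*(-8) + 4/153 = (0*6)*(-8) + 4/153 = 0*(-8) + 4/153 = 0 + 4/153 = 4/153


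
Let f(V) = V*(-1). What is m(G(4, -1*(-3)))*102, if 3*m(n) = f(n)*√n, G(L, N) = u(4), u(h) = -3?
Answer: 102*I*√3 ≈ 176.67*I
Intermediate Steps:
f(V) = -V
G(L, N) = -3
m(n) = -n^(3/2)/3 (m(n) = ((-n)*√n)/3 = (-n^(3/2))/3 = -n^(3/2)/3)
m(G(4, -1*(-3)))*102 = -(-1)*I*√3*102 = (I*√3)*102 = 102*I*√3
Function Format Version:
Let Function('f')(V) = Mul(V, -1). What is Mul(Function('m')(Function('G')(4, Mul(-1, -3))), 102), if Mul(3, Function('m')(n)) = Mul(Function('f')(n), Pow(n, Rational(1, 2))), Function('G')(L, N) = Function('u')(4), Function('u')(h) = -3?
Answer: Mul(102, I, Pow(3, Rational(1, 2))) ≈ Mul(176.67, I)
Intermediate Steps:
Function('f')(V) = Mul(-1, V)
Function('G')(L, N) = -3
Function('m')(n) = Mul(Rational(-1, 3), Pow(n, Rational(3, 2))) (Function('m')(n) = Mul(Rational(1, 3), Mul(Mul(-1, n), Pow(n, Rational(1, 2)))) = Mul(Rational(1, 3), Mul(-1, Pow(n, Rational(3, 2)))) = Mul(Rational(-1, 3), Pow(n, Rational(3, 2))))
Mul(Function('m')(Function('G')(4, Mul(-1, -3))), 102) = Mul(Mul(Rational(-1, 3), Pow(-3, Rational(3, 2))), 102) = Mul(Mul(Rational(-1, 3), Mul(-3, I, Pow(3, Rational(1, 2)))), 102) = Mul(Mul(I, Pow(3, Rational(1, 2))), 102) = Mul(102, I, Pow(3, Rational(1, 2)))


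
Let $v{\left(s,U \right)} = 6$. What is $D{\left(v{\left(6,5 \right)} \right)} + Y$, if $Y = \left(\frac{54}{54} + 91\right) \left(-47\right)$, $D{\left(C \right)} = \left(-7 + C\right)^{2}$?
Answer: $-4323$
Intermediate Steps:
$Y = -4324$ ($Y = \left(54 \cdot \frac{1}{54} + 91\right) \left(-47\right) = \left(1 + 91\right) \left(-47\right) = 92 \left(-47\right) = -4324$)
$D{\left(v{\left(6,5 \right)} \right)} + Y = \left(-7 + 6\right)^{2} - 4324 = \left(-1\right)^{2} - 4324 = 1 - 4324 = -4323$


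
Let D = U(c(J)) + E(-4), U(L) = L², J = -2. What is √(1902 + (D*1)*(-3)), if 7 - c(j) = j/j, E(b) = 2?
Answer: 2*√447 ≈ 42.285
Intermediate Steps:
c(j) = 6 (c(j) = 7 - j/j = 7 - 1*1 = 7 - 1 = 6)
D = 38 (D = 6² + 2 = 36 + 2 = 38)
√(1902 + (D*1)*(-3)) = √(1902 + (38*1)*(-3)) = √(1902 + 38*(-3)) = √(1902 - 114) = √1788 = 2*√447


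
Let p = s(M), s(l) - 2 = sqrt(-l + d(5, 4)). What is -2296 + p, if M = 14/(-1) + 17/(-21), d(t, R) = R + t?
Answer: -2294 + 10*sqrt(105)/21 ≈ -2289.1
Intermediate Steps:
M = -311/21 (M = 14*(-1) + 17*(-1/21) = -14 - 17/21 = -311/21 ≈ -14.810)
s(l) = 2 + sqrt(9 - l) (s(l) = 2 + sqrt(-l + (4 + 5)) = 2 + sqrt(-l + 9) = 2 + sqrt(9 - l))
p = 2 + 10*sqrt(105)/21 (p = 2 + sqrt(9 - 1*(-311/21)) = 2 + sqrt(9 + 311/21) = 2 + sqrt(500/21) = 2 + 10*sqrt(105)/21 ≈ 6.8795)
-2296 + p = -2296 + (2 + 10*sqrt(105)/21) = -2294 + 10*sqrt(105)/21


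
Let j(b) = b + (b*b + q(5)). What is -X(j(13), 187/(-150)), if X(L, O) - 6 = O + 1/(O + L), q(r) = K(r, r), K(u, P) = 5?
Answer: -19888819/4179450 ≈ -4.7587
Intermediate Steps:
q(r) = 5
j(b) = 5 + b + b² (j(b) = b + (b*b + 5) = b + (b² + 5) = b + (5 + b²) = 5 + b + b²)
X(L, O) = 6 + O + 1/(L + O) (X(L, O) = 6 + (O + 1/(O + L)) = 6 + (O + 1/(L + O)) = 6 + O + 1/(L + O))
-X(j(13), 187/(-150)) = -(1 + (187/(-150))² + 6*(5 + 13 + 13²) + 6*(187/(-150)) + (5 + 13 + 13²)*(187/(-150)))/((5 + 13 + 13²) + 187/(-150)) = -(1 + (187*(-1/150))² + 6*(5 + 13 + 169) + 6*(187*(-1/150)) + (5 + 13 + 169)*(187*(-1/150)))/((5 + 13 + 169) + 187*(-1/150)) = -(1 + (-187/150)² + 6*187 + 6*(-187/150) + 187*(-187/150))/(187 - 187/150) = -(1 + 34969/22500 + 1122 - 187/25 - 34969/150)/27863/150 = -150*19888819/(27863*22500) = -1*19888819/4179450 = -19888819/4179450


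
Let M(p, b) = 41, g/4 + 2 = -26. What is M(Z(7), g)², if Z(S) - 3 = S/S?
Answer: 1681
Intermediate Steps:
g = -112 (g = -8 + 4*(-26) = -8 - 104 = -112)
Z(S) = 4 (Z(S) = 3 + S/S = 3 + 1 = 4)
M(Z(7), g)² = 41² = 1681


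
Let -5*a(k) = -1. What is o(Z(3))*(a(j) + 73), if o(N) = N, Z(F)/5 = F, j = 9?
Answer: 1098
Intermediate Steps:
Z(F) = 5*F
a(k) = 1/5 (a(k) = -1/5*(-1) = 1/5)
o(Z(3))*(a(j) + 73) = (5*3)*(1/5 + 73) = 15*(366/5) = 1098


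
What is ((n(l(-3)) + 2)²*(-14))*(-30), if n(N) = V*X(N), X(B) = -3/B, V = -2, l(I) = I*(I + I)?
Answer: 6860/3 ≈ 2286.7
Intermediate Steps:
l(I) = 2*I² (l(I) = I*(2*I) = 2*I²)
n(N) = 6/N (n(N) = -(-6)/N = 6/N)
((n(l(-3)) + 2)²*(-14))*(-30) = ((6/((2*(-3)²)) + 2)²*(-14))*(-30) = ((6/((2*9)) + 2)²*(-14))*(-30) = ((6/18 + 2)²*(-14))*(-30) = ((6*(1/18) + 2)²*(-14))*(-30) = ((⅓ + 2)²*(-14))*(-30) = ((7/3)²*(-14))*(-30) = ((49/9)*(-14))*(-30) = -686/9*(-30) = 6860/3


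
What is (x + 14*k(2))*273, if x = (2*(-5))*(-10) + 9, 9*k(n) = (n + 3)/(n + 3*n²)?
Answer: 89726/3 ≈ 29909.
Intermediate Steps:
k(n) = (3 + n)/(9*(n + 3*n²)) (k(n) = ((n + 3)/(n + 3*n²))/9 = ((3 + n)/(n + 3*n²))/9 = (3 + n)/(9*(n + 3*n²)))
x = 109 (x = -10*(-10) + 9 = 100 + 9 = 109)
(x + 14*k(2))*273 = (109 + 14*((⅑)*(3 + 2)/(2*(1 + 3*2))))*273 = (109 + 14*((⅑)*(½)*5/(1 + 6)))*273 = (109 + 14*((⅑)*(½)*5/7))*273 = (109 + 14*((⅑)*(½)*(⅐)*5))*273 = (109 + 14*(5/126))*273 = (109 + 5/9)*273 = (986/9)*273 = 89726/3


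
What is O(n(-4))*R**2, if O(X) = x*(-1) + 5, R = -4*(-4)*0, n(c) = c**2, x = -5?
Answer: 0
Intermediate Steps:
R = 0 (R = 16*0 = 0)
O(X) = 10 (O(X) = -5*(-1) + 5 = 5 + 5 = 10)
O(n(-4))*R**2 = 10*0**2 = 10*0 = 0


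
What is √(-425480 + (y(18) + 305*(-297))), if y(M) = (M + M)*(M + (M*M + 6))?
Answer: I*√503537 ≈ 709.6*I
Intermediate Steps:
y(M) = 2*M*(6 + M + M²) (y(M) = (2*M)*(M + (M² + 6)) = (2*M)*(M + (6 + M²)) = (2*M)*(6 + M + M²) = 2*M*(6 + M + M²))
√(-425480 + (y(18) + 305*(-297))) = √(-425480 + (2*18*(6 + 18 + 18²) + 305*(-297))) = √(-425480 + (2*18*(6 + 18 + 324) - 90585)) = √(-425480 + (2*18*348 - 90585)) = √(-425480 + (12528 - 90585)) = √(-425480 - 78057) = √(-503537) = I*√503537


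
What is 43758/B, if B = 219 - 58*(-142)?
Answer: 43758/8455 ≈ 5.1754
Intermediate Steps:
B = 8455 (B = 219 + 8236 = 8455)
43758/B = 43758/8455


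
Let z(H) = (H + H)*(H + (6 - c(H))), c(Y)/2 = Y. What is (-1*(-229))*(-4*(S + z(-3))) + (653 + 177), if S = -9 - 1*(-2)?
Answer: 56706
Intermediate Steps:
c(Y) = 2*Y
S = -7 (S = -9 + 2 = -7)
z(H) = 2*H*(6 - H) (z(H) = (H + H)*(H + (6 - 2*H)) = (2*H)*(H + (6 - 2*H)) = (2*H)*(6 - H) = 2*H*(6 - H))
(-1*(-229))*(-4*(S + z(-3))) + (653 + 177) = (-1*(-229))*(-4*(-7 + 2*(-3)*(6 - 1*(-3)))) + (653 + 177) = 229*(-4*(-7 + 2*(-3)*(6 + 3))) + 830 = 229*(-4*(-7 + 2*(-3)*9)) + 830 = 229*(-4*(-7 - 54)) + 830 = 229*(-4*(-61)) + 830 = 229*244 + 830 = 55876 + 830 = 56706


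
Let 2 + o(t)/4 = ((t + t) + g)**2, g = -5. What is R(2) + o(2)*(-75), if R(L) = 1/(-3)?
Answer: 899/3 ≈ 299.67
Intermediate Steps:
R(L) = -1/3
o(t) = -8 + 4*(-5 + 2*t)**2 (o(t) = -8 + 4*((t + t) - 5)**2 = -8 + 4*(2*t - 5)**2 = -8 + 4*(-5 + 2*t)**2)
R(2) + o(2)*(-75) = -1/3 + (-8 + 4*(-5 + 2*2)**2)*(-75) = -1/3 + (-8 + 4*(-5 + 4)**2)*(-75) = -1/3 + (-8 + 4*(-1)**2)*(-75) = -1/3 + (-8 + 4*1)*(-75) = -1/3 + (-8 + 4)*(-75) = -1/3 - 4*(-75) = -1/3 + 300 = 899/3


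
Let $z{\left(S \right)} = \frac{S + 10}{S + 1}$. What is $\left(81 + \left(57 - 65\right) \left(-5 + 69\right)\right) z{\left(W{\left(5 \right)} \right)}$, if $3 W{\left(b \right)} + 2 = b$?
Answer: $- \frac{4741}{2} \approx -2370.5$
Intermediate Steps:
$W{\left(b \right)} = - \frac{2}{3} + \frac{b}{3}$
$z{\left(S \right)} = \frac{10 + S}{1 + S}$
$\left(81 + \left(57 - 65\right) \left(-5 + 69\right)\right) z{\left(W{\left(5 \right)} \right)} = \left(81 + \left(57 - 65\right) \left(-5 + 69\right)\right) \frac{10 + \left(- \frac{2}{3} + \frac{1}{3} \cdot 5\right)}{1 + \left(- \frac{2}{3} + \frac{1}{3} \cdot 5\right)} = \left(81 - 512\right) \frac{10 + \left(- \frac{2}{3} + \frac{5}{3}\right)}{1 + \left(- \frac{2}{3} + \frac{5}{3}\right)} = \left(81 - 512\right) \frac{10 + 1}{1 + 1} = - 431 \cdot \frac{1}{2} \cdot 11 = \left(-431\right) \frac{11}{2} = - \frac{4741}{2}$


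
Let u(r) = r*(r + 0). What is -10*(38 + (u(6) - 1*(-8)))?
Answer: -820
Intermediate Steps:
u(r) = r² (u(r) = r*r = r²)
-10*(38 + (u(6) - 1*(-8))) = -10*(38 + (6² - 1*(-8))) = -10*(38 + (36 + 8)) = -10*(38 + 44) = -10*82 = -820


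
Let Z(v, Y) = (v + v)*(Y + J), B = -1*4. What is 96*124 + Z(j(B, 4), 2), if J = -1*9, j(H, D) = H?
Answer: 11960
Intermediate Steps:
B = -4
J = -9
Z(v, Y) = 2*v*(-9 + Y) (Z(v, Y) = (v + v)*(Y - 9) = (2*v)*(-9 + Y) = 2*v*(-9 + Y))
96*124 + Z(j(B, 4), 2) = 96*124 + 2*(-4)*(-9 + 2) = 11904 + 2*(-4)*(-7) = 11904 + 56 = 11960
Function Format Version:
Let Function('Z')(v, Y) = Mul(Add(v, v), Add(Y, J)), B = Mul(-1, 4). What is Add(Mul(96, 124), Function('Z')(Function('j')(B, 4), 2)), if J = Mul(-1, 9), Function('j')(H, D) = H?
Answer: 11960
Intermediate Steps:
B = -4
J = -9
Function('Z')(v, Y) = Mul(2, v, Add(-9, Y)) (Function('Z')(v, Y) = Mul(Add(v, v), Add(Y, -9)) = Mul(Mul(2, v), Add(-9, Y)) = Mul(2, v, Add(-9, Y)))
Add(Mul(96, 124), Function('Z')(Function('j')(B, 4), 2)) = Add(Mul(96, 124), Mul(2, -4, Add(-9, 2))) = Add(11904, Mul(2, -4, -7)) = Add(11904, 56) = 11960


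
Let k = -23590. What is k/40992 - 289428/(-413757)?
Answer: 5565357/44869648 ≈ 0.12403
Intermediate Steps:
k/40992 - 289428/(-413757) = -23590/40992 - 289428/(-413757) = -23590*1/40992 - 289428*(-1/413757) = -1685/2928 + 96476/137919 = 5565357/44869648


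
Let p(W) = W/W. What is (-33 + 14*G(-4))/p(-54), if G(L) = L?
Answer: -89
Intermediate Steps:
p(W) = 1
(-33 + 14*G(-4))/p(-54) = (-33 + 14*(-4))/1 = (-33 - 56)*1 = -89*1 = -89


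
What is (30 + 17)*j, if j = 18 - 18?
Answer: 0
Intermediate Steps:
j = 0
(30 + 17)*j = (30 + 17)*0 = 47*0 = 0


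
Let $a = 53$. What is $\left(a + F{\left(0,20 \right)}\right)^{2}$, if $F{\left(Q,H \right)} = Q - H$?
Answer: $1089$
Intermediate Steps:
$\left(a + F{\left(0,20 \right)}\right)^{2} = \left(53 + \left(0 - 20\right)\right)^{2} = \left(53 - 20\right)^{2} = 33^{2} = 1089$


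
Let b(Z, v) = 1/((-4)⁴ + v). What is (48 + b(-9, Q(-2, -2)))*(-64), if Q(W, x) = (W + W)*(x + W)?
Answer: -52228/17 ≈ -3072.2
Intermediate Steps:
Q(W, x) = 2*W*(W + x) (Q(W, x) = (2*W)*(W + x) = 2*W*(W + x))
b(Z, v) = 1/(256 + v)
(48 + b(-9, Q(-2, -2)))*(-64) = (48 + 1/(256 + 2*(-2)*(-2 - 2)))*(-64) = (48 + 1/(256 + 2*(-2)*(-4)))*(-64) = (48 + 1/(256 + 16))*(-64) = (48 + 1/272)*(-64) = (13057/272)*(-64) = -52228/17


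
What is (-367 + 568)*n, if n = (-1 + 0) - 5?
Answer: -1206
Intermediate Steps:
n = -6 (n = -1 - 5 = -6)
(-367 + 568)*n = (-367 + 568)*(-6) = 201*(-6) = -1206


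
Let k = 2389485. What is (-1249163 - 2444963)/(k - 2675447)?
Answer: 1847063/142981 ≈ 12.918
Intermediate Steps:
(-1249163 - 2444963)/(k - 2675447) = (-1249163 - 2444963)/(2389485 - 2675447) = -3694126/(-285962) = -3694126*(-1/285962) = 1847063/142981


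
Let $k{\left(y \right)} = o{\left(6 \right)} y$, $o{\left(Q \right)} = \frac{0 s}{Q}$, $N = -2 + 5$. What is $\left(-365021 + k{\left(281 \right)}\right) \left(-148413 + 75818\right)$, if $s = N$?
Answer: $26498699495$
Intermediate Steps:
$N = 3$
$s = 3$
$o{\left(Q \right)} = 0$ ($o{\left(Q \right)} = \frac{0 \cdot 3}{Q} = \frac{0}{Q} = 0$)
$k{\left(y \right)} = 0$ ($k{\left(y \right)} = 0 y = 0$)
$\left(-365021 + k{\left(281 \right)}\right) \left(-148413 + 75818\right) = \left(-365021 + 0\right) \left(-148413 + 75818\right) = \left(-365021\right) \left(-72595\right) = 26498699495$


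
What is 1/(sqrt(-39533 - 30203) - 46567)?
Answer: -46567/2168555225 - 2*I*sqrt(17434)/2168555225 ≈ -2.1474e-5 - 1.2177e-7*I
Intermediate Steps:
1/(sqrt(-39533 - 30203) - 46567) = 1/(sqrt(-69736) - 46567) = 1/(2*I*sqrt(17434) - 46567) = 1/(-46567 + 2*I*sqrt(17434))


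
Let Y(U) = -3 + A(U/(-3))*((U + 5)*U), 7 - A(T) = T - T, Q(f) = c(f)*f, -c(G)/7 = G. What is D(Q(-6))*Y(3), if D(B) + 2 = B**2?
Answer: 10477830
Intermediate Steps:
c(G) = -7*G
Q(f) = -7*f**2 (Q(f) = (-7*f)*f = -7*f**2)
A(T) = 7 (A(T) = 7 - (T - T) = 7 - 1*0 = 7 + 0 = 7)
D(B) = -2 + B**2
Y(U) = -3 + 7*U*(5 + U) (Y(U) = -3 + 7*((U + 5)*U) = -3 + 7*((5 + U)*U) = -3 + 7*(U*(5 + U)) = -3 + 7*U*(5 + U))
D(Q(-6))*Y(3) = (-2 + (-7*(-6)**2)**2)*(-3 + 7*3**2 + 35*3) = (-2 + (-7*36)**2)*(-3 + 7*9 + 105) = (-2 + (-252)**2)*(-3 + 63 + 105) = (-2 + 63504)*165 = 63502*165 = 10477830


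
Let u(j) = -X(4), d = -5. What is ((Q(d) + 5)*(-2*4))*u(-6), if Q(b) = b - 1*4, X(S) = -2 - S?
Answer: 192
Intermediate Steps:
u(j) = 6 (u(j) = -(-2 - 1*4) = -(-2 - 4) = -1*(-6) = 6)
Q(b) = -4 + b (Q(b) = b - 4 = -4 + b)
((Q(d) + 5)*(-2*4))*u(-6) = (((-4 - 5) + 5)*(-2*4))*6 = ((-9 + 5)*(-8))*6 = -4*(-8)*6 = 32*6 = 192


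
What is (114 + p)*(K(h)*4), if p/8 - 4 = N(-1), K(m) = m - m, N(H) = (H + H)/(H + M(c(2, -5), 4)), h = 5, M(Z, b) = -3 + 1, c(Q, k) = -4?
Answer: 0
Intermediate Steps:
M(Z, b) = -2
N(H) = 2*H/(-2 + H) (N(H) = (H + H)/(H - 2) = (2*H)/(-2 + H) = 2*H/(-2 + H))
K(m) = 0
p = 112/3 (p = 32 + 8*(2*(-1)/(-2 - 1)) = 32 + 8*(2*(-1)/(-3)) = 32 + 8*(2*(-1)*(-⅓)) = 32 + 8*(⅔) = 32 + 16/3 = 112/3 ≈ 37.333)
(114 + p)*(K(h)*4) = (114 + 112/3)*(0*4) = (454/3)*0 = 0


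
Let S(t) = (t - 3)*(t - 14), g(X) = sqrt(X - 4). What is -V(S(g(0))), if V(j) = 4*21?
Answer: -84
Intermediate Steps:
g(X) = sqrt(-4 + X)
S(t) = (-14 + t)*(-3 + t) (S(t) = (-3 + t)*(-14 + t) = (-14 + t)*(-3 + t))
V(j) = 84
-V(S(g(0))) = -1*84 = -84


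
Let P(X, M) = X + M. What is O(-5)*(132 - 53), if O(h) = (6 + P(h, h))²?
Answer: 1264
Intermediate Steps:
P(X, M) = M + X
O(h) = (6 + 2*h)² (O(h) = (6 + (h + h))² = (6 + 2*h)²)
O(-5)*(132 - 53) = (4*(3 - 5)²)*(132 - 53) = (4*(-2)²)*79 = (4*4)*79 = 16*79 = 1264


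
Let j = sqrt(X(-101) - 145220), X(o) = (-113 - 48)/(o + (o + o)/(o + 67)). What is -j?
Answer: -I*sqrt(23701951083)/404 ≈ -381.08*I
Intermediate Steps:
X(o) = -161/(o + 2*o/(67 + o)) (X(o) = -161/(o + (2*o)/(67 + o)) = -161/(o + 2*o/(67 + o)))
j = I*sqrt(23701951083)/404 (j = sqrt(161*(-67 - 1*(-101))/(-101*(69 - 101)) - 145220) = sqrt(161*(-1/101)*(-67 + 101)/(-32) - 145220) = sqrt(161*(-1/101)*(-1/32)*34 - 145220) = sqrt(2737/1616 - 145220) = sqrt(-234672783/1616) = I*sqrt(23701951083)/404 ≈ 381.08*I)
-j = -I*sqrt(23701951083)/404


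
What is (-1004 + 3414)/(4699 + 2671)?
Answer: 241/737 ≈ 0.32700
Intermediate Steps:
(-1004 + 3414)/(4699 + 2671) = 2410/7370 = 2410*(1/7370) = 241/737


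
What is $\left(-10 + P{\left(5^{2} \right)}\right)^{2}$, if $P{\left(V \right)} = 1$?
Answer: $81$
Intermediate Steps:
$\left(-10 + P{\left(5^{2} \right)}\right)^{2} = \left(-10 + 1\right)^{2} = \left(-9\right)^{2} = 81$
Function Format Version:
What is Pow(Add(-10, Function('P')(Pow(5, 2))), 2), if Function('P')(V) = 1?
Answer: 81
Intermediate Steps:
Pow(Add(-10, Function('P')(Pow(5, 2))), 2) = Pow(Add(-10, 1), 2) = Pow(-9, 2) = 81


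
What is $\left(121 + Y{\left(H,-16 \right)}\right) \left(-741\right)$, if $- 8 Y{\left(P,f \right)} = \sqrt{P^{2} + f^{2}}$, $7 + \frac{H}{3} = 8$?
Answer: $-89661 + \frac{741 \sqrt{265}}{8} \approx -88153.0$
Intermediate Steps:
$H = 3$ ($H = -21 + 3 \cdot 8 = -21 + 24 = 3$)
$Y{\left(P,f \right)} = - \frac{\sqrt{P^{2} + f^{2}}}{8}$
$\left(121 + Y{\left(H,-16 \right)}\right) \left(-741\right) = \left(121 - \frac{\sqrt{3^{2} + \left(-16\right)^{2}}}{8}\right) \left(-741\right) = \left(121 - \frac{\sqrt{9 + 256}}{8}\right) \left(-741\right) = \left(121 - \frac{\sqrt{265}}{8}\right) \left(-741\right) = -89661 + \frac{741 \sqrt{265}}{8}$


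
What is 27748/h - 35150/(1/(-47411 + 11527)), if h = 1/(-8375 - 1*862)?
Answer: 1005014324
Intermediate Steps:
h = -1/9237 (h = 1/(-8375 - 862) = 1/(-9237) = -1/9237 ≈ -0.00010826)
27748/h - 35150/(1/(-47411 + 11527)) = 27748/(-1/9237) - 35150/(1/(-47411 + 11527)) = 27748*(-9237) - 35150/(1/(-35884)) = -256308276 - 35150/(-1/35884) = -256308276 - 35150*(-35884) = -256308276 + 1261322600 = 1005014324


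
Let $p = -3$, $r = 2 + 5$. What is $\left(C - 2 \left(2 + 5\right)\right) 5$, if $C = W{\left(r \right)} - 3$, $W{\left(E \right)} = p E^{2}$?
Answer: $-820$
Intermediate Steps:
$r = 7$
$W{\left(E \right)} = - 3 E^{2}$
$C = -150$ ($C = - 3 \cdot 7^{2} - 3 = \left(-3\right) 49 - 3 = -147 - 3 = -150$)
$\left(C - 2 \left(2 + 5\right)\right) 5 = \left(-150 - 2 \left(2 + 5\right)\right) 5 = \left(-150 - 14\right) 5 = \left(-164\right) 5 = -820$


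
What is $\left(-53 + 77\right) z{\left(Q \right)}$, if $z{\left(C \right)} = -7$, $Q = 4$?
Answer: $-168$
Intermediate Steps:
$\left(-53 + 77\right) z{\left(Q \right)} = \left(-53 + 77\right) \left(-7\right) = 24 \left(-7\right) = -168$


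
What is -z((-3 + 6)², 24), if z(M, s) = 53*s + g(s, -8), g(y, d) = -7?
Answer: -1265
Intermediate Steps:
z(M, s) = -7 + 53*s (z(M, s) = 53*s - 7 = -7 + 53*s)
-z((-3 + 6)², 24) = -(-7 + 53*24) = -(-7 + 1272) = -1*1265 = -1265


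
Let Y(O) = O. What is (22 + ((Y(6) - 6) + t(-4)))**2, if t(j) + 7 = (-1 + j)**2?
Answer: 1600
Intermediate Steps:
t(j) = -7 + (-1 + j)**2
(22 + ((Y(6) - 6) + t(-4)))**2 = (22 + ((6 - 6) + (-7 + (-1 - 4)**2)))**2 = (22 + (0 + (-7 + (-5)**2)))**2 = (22 + (0 + (-7 + 25)))**2 = (22 + (0 + 18))**2 = (22 + 18)**2 = 40**2 = 1600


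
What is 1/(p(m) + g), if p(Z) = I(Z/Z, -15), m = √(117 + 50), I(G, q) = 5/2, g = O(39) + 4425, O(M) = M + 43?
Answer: 2/9019 ≈ 0.00022175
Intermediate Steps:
O(M) = 43 + M
g = 4507 (g = (43 + 39) + 4425 = 82 + 4425 = 4507)
I(G, q) = 5/2 (I(G, q) = 5*(½) = 5/2)
m = √167 ≈ 12.923
p(Z) = 5/2
1/(p(m) + g) = 1/(5/2 + 4507) = 1/(9019/2) = 2/9019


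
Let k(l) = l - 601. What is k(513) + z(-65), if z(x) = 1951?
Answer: 1863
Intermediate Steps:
k(l) = -601 + l
k(513) + z(-65) = (-601 + 513) + 1951 = -88 + 1951 = 1863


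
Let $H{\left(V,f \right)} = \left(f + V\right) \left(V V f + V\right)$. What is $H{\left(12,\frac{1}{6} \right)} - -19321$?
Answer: $19759$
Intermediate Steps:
$H{\left(V,f \right)} = \left(V + f\right) \left(V + f V^{2}\right)$ ($H{\left(V,f \right)} = \left(V + f\right) \left(V^{2} f + V\right) = \left(V + f\right) \left(f V^{2} + V\right) = \left(V + f\right) \left(V + f V^{2}\right)$)
$H{\left(12,\frac{1}{6} \right)} - -19321 = 12 \left(12 + \frac{1}{6} + 12 \left(\frac{1}{6}\right)^{2} + \frac{12^{2}}{6}\right) - -19321 = 12 \left(12 + \frac{1}{6} + \frac{12}{36} + \frac{1}{6} \cdot 144\right) + 19321 = 12 \left(12 + \frac{1}{6} + 12 \cdot \frac{1}{36} + 24\right) + 19321 = 12 \left(12 + \frac{1}{6} + \frac{1}{3} + 24\right) + 19321 = 12 \cdot \frac{73}{2} + 19321 = 438 + 19321 = 19759$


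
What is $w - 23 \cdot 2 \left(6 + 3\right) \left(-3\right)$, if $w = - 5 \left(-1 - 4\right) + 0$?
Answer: $1267$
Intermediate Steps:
$w = 25$ ($w = - 5 \left(-1 - 4\right) + 0 = \left(-5\right) \left(-5\right) + 0 = 25 + 0 = 25$)
$w - 23 \cdot 2 \left(6 + 3\right) \left(-3\right) = 25 - 23 \cdot 2 \left(6 + 3\right) \left(-3\right) = 25 - 23 \cdot 2 \cdot 9 \left(-3\right) = 25 - 23 \cdot 18 \left(-3\right) = 25 - -1242 = 25 + 1242 = 1267$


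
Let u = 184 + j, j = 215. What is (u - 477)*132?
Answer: -10296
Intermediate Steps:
u = 399 (u = 184 + 215 = 399)
(u - 477)*132 = (399 - 477)*132 = -78*132 = -10296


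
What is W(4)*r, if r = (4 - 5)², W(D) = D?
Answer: 4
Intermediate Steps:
r = 1 (r = (-1)² = 1)
W(4)*r = 4*1 = 4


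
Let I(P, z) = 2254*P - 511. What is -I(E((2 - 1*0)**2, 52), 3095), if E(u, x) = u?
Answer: -8505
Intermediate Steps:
I(P, z) = -511 + 2254*P
-I(E((2 - 1*0)**2, 52), 3095) = -(-511 + 2254*(2 - 1*0)**2) = -(-511 + 2254*(2 + 0)**2) = -(-511 + 2254*2**2) = -(-511 + 2254*4) = -(-511 + 9016) = -1*8505 = -8505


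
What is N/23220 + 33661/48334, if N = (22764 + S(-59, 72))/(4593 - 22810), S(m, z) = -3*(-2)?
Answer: 39548500061/56792280831 ≈ 0.69637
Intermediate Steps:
S(m, z) = 6
N = -22770/18217 (N = (22764 + 6)/(4593 - 22810) = 22770/(-18217) = 22770*(-1/18217) = -22770/18217 ≈ -1.2499)
N/23220 + 33661/48334 = -22770/18217/23220 + 33661/48334 = -22770/18217*1/23220 + 33661*(1/48334) = -253/4699986 + 33661/48334 = 39548500061/56792280831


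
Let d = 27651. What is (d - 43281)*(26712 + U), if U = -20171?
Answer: -102235830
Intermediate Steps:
(d - 43281)*(26712 + U) = (27651 - 43281)*(26712 - 20171) = -15630*6541 = -102235830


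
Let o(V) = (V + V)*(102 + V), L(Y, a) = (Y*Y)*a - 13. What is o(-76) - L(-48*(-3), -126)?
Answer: 2608797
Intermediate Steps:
L(Y, a) = -13 + a*Y² (L(Y, a) = Y²*a - 13 = a*Y² - 13 = -13 + a*Y²)
o(V) = 2*V*(102 + V) (o(V) = (2*V)*(102 + V) = 2*V*(102 + V))
o(-76) - L(-48*(-3), -126) = 2*(-76)*(102 - 76) - (-13 - 126*(-48*(-3))²) = 2*(-76)*26 - (-13 - 126*144²) = -3952 - (-13 - 126*20736) = -3952 - (-13 - 2612736) = -3952 - 1*(-2612749) = -3952 + 2612749 = 2608797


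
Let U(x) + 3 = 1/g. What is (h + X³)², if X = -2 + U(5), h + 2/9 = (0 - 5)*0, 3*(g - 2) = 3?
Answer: 7562500/729 ≈ 10374.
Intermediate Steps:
g = 3 (g = 2 + (⅓)*3 = 2 + 1 = 3)
U(x) = -8/3 (U(x) = -3 + 1/3 = -3 + ⅓ = -8/3)
h = -2/9 (h = -2/9 + (0 - 5)*0 = -2/9 - 5*0 = -2/9 + 0 = -2/9 ≈ -0.22222)
X = -14/3 (X = -2 - 8/3 = -14/3 ≈ -4.6667)
(h + X³)² = (-2/9 + (-14/3)³)² = (-2/9 - 2744/27)² = (-2750/27)² = 7562500/729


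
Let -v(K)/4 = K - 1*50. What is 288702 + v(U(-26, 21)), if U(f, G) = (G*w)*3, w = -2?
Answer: 289406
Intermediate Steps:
U(f, G) = -6*G (U(f, G) = (G*(-2))*3 = -2*G*3 = -6*G)
v(K) = 200 - 4*K (v(K) = -4*(K - 1*50) = -4*(K - 50) = -4*(-50 + K) = 200 - 4*K)
288702 + v(U(-26, 21)) = 288702 + (200 - (-24)*21) = 288702 + (200 - 4*(-126)) = 288702 + (200 + 504) = 288702 + 704 = 289406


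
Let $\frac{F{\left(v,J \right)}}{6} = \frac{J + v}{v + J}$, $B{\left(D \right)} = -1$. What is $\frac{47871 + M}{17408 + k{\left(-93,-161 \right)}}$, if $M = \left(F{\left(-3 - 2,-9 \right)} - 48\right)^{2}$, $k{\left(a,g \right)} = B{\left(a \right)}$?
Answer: $\frac{49635}{17407} \approx 2.8514$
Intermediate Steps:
$F{\left(v,J \right)} = 6$ ($F{\left(v,J \right)} = 6 \frac{J + v}{v + J} = 6 \frac{J + v}{J + v} = 6 \cdot 1 = 6$)
$k{\left(a,g \right)} = -1$
$M = 1764$ ($M = \left(6 - 48\right)^{2} = \left(-42\right)^{2} = 1764$)
$\frac{47871 + M}{17408 + k{\left(-93,-161 \right)}} = \frac{47871 + 1764}{17408 - 1} = \frac{49635}{17407}$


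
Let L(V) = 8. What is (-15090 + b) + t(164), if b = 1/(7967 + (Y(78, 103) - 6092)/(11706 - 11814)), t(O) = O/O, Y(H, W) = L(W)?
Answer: -363192227/24070 ≈ -15089.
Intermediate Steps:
Y(H, W) = 8
t(O) = 1
b = 3/24070 (b = 1/(7967 + (8 - 6092)/(11706 - 11814)) = 1/(7967 - 6084/(-108)) = 1/(7967 - 6084*(-1/108)) = 1/(7967 + 169/3) = 1/(24070/3) = 3/24070 ≈ 0.00012464)
(-15090 + b) + t(164) = (-15090 + 3/24070) + 1 = -363216297/24070 + 1 = -363192227/24070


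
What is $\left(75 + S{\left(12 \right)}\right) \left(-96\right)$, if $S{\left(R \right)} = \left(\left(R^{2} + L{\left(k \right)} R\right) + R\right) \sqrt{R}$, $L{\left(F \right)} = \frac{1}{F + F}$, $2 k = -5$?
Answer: $-7200 - \frac{147456 \sqrt{3}}{5} \approx -58280.0$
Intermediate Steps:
$k = - \frac{5}{2}$ ($k = \frac{1}{2} \left(-5\right) = - \frac{5}{2} \approx -2.5$)
$L{\left(F \right)} = \frac{1}{2 F}$
$S{\left(R \right)} = \sqrt{R} \left(R^{2} + \frac{4 R}{5}\right)$ ($S{\left(R \right)} = \left(\left(R^{2} + \frac{1}{2 \left(- \frac{5}{2}\right)} R\right) + R\right) \sqrt{R} = \left(\left(R^{2} + \frac{1}{2} \left(- \frac{2}{5}\right) R\right) + R\right) \sqrt{R} = \left(\left(R^{2} - \frac{R}{5}\right) + R\right) \sqrt{R} = \left(R^{2} + \frac{4 R}{5}\right) \sqrt{R} = \sqrt{R} \left(R^{2} + \frac{4 R}{5}\right)$)
$\left(75 + S{\left(12 \right)}\right) \left(-96\right) = \left(75 + 12^{\frac{3}{2}} \left(\frac{4}{5} + 12\right)\right) \left(-96\right) = \left(75 + 24 \sqrt{3} \cdot \frac{64}{5}\right) \left(-96\right) = \left(75 + \frac{1536 \sqrt{3}}{5}\right) \left(-96\right) = -7200 - \frac{147456 \sqrt{3}}{5}$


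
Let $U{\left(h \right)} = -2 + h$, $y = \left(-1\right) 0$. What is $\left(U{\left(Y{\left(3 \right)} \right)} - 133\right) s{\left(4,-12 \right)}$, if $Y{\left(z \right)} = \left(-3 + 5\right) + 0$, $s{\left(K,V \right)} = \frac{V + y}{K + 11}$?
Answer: $\frac{532}{5} \approx 106.4$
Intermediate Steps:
$y = 0$
$s{\left(K,V \right)} = \frac{V}{11 + K}$ ($s{\left(K,V \right)} = \frac{V + 0}{K + 11} = \frac{V}{11 + K}$)
$Y{\left(z \right)} = 2$ ($Y{\left(z \right)} = 2 + 0 = 2$)
$\left(U{\left(Y{\left(3 \right)} \right)} - 133\right) s{\left(4,-12 \right)} = \left(\left(-2 + 2\right) - 133\right) \left(- \frac{12}{11 + 4}\right) = \left(0 - 133\right) \left(- \frac{12}{15}\right) = - 133 \left(\left(-12\right) \frac{1}{15}\right) = \left(-133\right) \left(- \frac{4}{5}\right) = \frac{532}{5}$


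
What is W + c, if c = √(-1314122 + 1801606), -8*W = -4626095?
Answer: 4626095/8 + 2*√121871 ≈ 5.7896e+5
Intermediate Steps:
W = 4626095/8 (W = -⅛*(-4626095) = 4626095/8 ≈ 5.7826e+5)
c = 2*√121871 (c = √487484 = 2*√121871 ≈ 698.20)
W + c = 4626095/8 + 2*√121871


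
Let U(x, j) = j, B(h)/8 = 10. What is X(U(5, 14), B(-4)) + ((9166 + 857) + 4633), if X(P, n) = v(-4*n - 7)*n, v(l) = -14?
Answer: 13536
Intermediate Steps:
B(h) = 80 (B(h) = 8*10 = 80)
X(P, n) = -14*n
X(U(5, 14), B(-4)) + ((9166 + 857) + 4633) = -14*80 + ((9166 + 857) + 4633) = -1120 + (10023 + 4633) = -1120 + 14656 = 13536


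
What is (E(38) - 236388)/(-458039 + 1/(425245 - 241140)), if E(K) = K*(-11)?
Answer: 21798584315/42163635047 ≈ 0.51700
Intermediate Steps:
E(K) = -11*K
(E(38) - 236388)/(-458039 + 1/(425245 - 241140)) = (-11*38 - 236388)/(-458039 + 1/(425245 - 241140)) = (-418 - 236388)/(-458039 + 1/184105) = -236806/(-458039 + 1/184105) = -236806/(-84327270094/184105) = -236806*(-184105/84327270094) = 21798584315/42163635047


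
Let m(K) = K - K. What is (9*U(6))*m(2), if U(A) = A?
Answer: 0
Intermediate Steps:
m(K) = 0
(9*U(6))*m(2) = (9*6)*0 = 54*0 = 0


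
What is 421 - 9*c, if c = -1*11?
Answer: 520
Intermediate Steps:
c = -11
421 - 9*c = 421 - 9*(-11) = 421 + 99 = 520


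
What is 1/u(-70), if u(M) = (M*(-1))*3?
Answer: 1/210 ≈ 0.0047619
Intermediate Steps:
u(M) = -3*M (u(M) = -M*3 = -3*M)
1/u(-70) = 1/(-3*(-70)) = 1/210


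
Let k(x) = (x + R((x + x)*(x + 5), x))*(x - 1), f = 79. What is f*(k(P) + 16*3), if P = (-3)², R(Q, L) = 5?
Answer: 12640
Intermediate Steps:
P = 9
k(x) = (-1 + x)*(5 + x) (k(x) = (x + 5)*(x - 1) = (5 + x)*(-1 + x) = (-1 + x)*(5 + x))
f*(k(P) + 16*3) = 79*((-5 + 9² + 4*9) + 16*3) = 79*((-5 + 81 + 36) + 48) = 79*(112 + 48) = 79*160 = 12640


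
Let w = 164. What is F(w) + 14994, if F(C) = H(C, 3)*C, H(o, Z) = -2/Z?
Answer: 44654/3 ≈ 14885.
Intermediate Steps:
F(C) = -2*C/3 (F(C) = (-2/3)*C = (-2*1/3)*C = -2*C/3)
F(w) + 14994 = -2/3*164 + 14994 = -328/3 + 14994 = 44654/3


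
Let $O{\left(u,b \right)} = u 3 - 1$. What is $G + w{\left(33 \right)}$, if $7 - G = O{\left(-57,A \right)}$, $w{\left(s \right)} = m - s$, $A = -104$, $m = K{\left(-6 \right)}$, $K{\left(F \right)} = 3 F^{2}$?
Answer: $254$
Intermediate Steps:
$m = 108$ ($m = 3 \left(-6\right)^{2} = 3 \cdot 36 = 108$)
$w{\left(s \right)} = 108 - s$
$O{\left(u,b \right)} = -1 + 3 u$ ($O{\left(u,b \right)} = 3 u - 1 = -1 + 3 u$)
$G = 179$ ($G = 7 - \left(-1 + 3 \left(-57\right)\right) = 7 - \left(-1 - 171\right) = 7 - -172 = 7 + 172 = 179$)
$G + w{\left(33 \right)} = 179 + \left(108 - 33\right) = 179 + 75 = 254$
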